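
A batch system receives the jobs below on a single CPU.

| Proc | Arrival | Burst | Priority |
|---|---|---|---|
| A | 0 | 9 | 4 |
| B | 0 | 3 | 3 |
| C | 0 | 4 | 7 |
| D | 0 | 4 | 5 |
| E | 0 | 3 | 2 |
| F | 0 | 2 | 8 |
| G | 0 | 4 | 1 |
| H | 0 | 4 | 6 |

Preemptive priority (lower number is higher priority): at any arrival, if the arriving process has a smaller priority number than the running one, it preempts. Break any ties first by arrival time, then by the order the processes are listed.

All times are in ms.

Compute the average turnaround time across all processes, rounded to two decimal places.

19.25

Gantt: | G 0-4 | E 4-7 | B 7-10 | A 10-19 | D 19-23 | H 23-27 | C 27-31 | F 31-33 |
Completion: A=19  B=10  C=31  D=23  E=7  F=33  G=4  H=27
Turnaround times: A=19, B=10, C=31, D=23, E=7, F=33, G=4, H=27
Average turnaround = (19+10+31+23+7+33+4+27) / 8 = 154/8 = 19.25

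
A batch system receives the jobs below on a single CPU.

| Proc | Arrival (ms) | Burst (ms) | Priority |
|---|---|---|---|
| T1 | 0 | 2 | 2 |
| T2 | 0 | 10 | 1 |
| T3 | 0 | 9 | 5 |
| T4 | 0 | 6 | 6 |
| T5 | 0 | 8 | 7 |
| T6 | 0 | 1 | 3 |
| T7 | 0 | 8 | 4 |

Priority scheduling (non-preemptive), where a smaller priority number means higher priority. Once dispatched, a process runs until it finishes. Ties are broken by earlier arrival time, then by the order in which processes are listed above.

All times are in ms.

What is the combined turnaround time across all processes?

166

Timeline: | T2 0-10 | T1 10-12 | T6 12-13 | T7 13-21 | T3 21-30 | T4 30-36 | T5 36-44 |
Completion: T1=12  T2=10  T3=30  T4=36  T5=44  T6=13  T7=21
Turnaround = completion − arrival: T1=12, T2=10, T3=30, T4=36, T5=44, T6=13, T7=21
Total turnaround = 12 + 10 + 30 + 36 + 44 + 13 + 21 = 166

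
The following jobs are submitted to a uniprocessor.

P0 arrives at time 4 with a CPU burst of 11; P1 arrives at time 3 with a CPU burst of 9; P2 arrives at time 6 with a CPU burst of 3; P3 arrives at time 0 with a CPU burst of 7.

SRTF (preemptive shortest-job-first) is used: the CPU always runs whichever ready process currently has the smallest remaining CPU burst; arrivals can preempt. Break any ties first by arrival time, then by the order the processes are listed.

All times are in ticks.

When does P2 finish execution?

10

Gantt: | P3 0-7 | P2 7-10 | P1 10-19 | P0 19-30 |
Completion: P0=30  P1=19  P2=10  P3=7
Turnaround (C−A): P0=26  P1=16  P2=4  P3=7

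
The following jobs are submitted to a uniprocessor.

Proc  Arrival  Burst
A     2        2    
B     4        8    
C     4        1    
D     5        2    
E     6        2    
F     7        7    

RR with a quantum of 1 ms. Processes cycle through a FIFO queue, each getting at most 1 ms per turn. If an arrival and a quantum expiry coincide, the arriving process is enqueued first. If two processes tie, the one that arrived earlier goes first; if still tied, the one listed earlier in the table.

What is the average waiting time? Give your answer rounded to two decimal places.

5.17

Schedule: | idle 0-2 | A 2-4 | B 4-5 | C 5-6 | D 6-7 | B 7-8 | E 8-9 | F 9-10 | D 10-11 | B 11-12 | E 12-13 | F 13-14 | B 14-15 | F 15-16 | B 16-17 | F 17-18 | B 18-19 | F 19-20 | B 20-21 | F 21-22 | B 22-23 | F 23-24 |
Completion: A=4  B=23  C=6  D=11  E=13  F=24
Turnaround (C−A): A=2  B=19  C=2  D=6  E=7  F=17
Waiting times: A=0, B=11, C=1, D=4, E=5, F=10
Average waiting = (0+11+1+4+5+10) / 6 = 31/6 = 5.17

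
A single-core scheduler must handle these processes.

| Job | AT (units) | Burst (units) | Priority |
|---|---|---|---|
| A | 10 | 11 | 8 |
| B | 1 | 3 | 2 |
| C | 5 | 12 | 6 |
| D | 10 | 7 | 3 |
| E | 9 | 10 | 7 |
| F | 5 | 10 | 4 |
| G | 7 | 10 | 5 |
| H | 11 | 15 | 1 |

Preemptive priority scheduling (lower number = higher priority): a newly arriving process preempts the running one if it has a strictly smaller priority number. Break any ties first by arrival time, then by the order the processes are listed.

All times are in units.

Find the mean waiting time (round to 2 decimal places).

27.25

Timeline: | idle 0-1 | B 1-4 | idle 4-5 | F 5-10 | D 10-11 | H 11-26 | D 26-32 | F 32-37 | G 37-47 | C 47-59 | E 59-69 | A 69-80 |
Completion: A=80  B=4  C=59  D=32  E=69  F=37  G=47  H=26
Waiting times: A=59, B=0, C=42, D=15, E=50, F=22, G=30, H=0
Average waiting = (59+0+42+15+50+22+30+0) / 8 = 218/8 = 27.25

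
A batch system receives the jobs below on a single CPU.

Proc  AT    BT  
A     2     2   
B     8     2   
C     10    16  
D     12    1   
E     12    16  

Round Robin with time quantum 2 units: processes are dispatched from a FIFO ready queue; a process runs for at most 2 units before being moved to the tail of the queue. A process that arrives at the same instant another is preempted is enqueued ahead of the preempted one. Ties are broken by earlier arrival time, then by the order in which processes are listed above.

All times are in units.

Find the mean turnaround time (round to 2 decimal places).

13.40

Timeline: | idle 0-2 | A 2-4 | idle 4-8 | B 8-10 | C 10-12 | D 12-13 | E 13-15 | C 15-17 | E 17-19 | C 19-21 | E 21-23 | C 23-25 | E 25-27 | C 27-29 | E 29-31 | C 31-33 | E 33-35 | C 35-37 | E 37-39 | C 39-41 | E 41-43 |
Completion: A=4  B=10  C=41  D=13  E=43
Turnaround (C−A): A=2  B=2  C=31  D=1  E=31
Turnaround times: A=2, B=2, C=31, D=1, E=31
Average turnaround = (2+2+31+1+31) / 5 = 67/5 = 13.40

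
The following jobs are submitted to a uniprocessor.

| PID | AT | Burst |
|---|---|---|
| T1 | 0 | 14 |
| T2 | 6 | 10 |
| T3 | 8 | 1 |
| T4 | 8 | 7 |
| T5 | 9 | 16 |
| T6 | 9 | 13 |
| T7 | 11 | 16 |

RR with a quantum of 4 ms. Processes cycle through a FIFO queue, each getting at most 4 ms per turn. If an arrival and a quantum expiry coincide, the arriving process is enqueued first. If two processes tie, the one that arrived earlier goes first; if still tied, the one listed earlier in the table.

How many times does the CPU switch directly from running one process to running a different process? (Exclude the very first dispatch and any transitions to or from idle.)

Schedule: | T1 0-8 | T2 8-12 | T3 12-13 | T4 13-17 | T1 17-21 | T5 21-25 | T6 25-29 | T7 29-33 | T2 33-37 | T4 37-40 | T1 40-42 | T5 42-46 | T6 46-50 | T7 50-54 | T2 54-56 | T5 56-60 | T6 60-64 | T7 64-68 | T5 68-72 | T6 72-73 | T7 73-77 |
Completion: T1=42  T2=56  T3=13  T4=40  T5=72  T6=73  T7=77

20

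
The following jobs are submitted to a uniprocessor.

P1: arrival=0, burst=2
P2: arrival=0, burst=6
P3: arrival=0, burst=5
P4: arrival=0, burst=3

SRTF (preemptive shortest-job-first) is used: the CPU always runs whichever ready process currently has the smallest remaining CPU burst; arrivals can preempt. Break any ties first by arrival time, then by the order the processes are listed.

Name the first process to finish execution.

Timeline: | P1 0-2 | P4 2-5 | P3 5-10 | P2 10-16 |
Completion: P1=2  P2=16  P3=10  P4=5
Turnaround (C−A): P1=2  P2=16  P3=10  P4=5
Finish order: P1 → P4 → P3 → P2

P1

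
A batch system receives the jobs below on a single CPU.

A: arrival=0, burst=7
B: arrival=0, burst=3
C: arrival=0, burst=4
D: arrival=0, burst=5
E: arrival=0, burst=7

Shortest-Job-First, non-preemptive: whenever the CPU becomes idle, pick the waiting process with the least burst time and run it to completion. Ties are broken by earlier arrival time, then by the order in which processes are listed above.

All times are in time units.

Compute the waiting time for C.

3

Gantt: | B 0-3 | C 3-7 | D 7-12 | A 12-19 | E 19-26 |
Completion: A=19  B=3  C=7  D=12  E=26
Turnaround (C−A): A=19  B=3  C=7  D=12  E=26
Waiting(C) = turnaround − burst = 7 − 4 = 3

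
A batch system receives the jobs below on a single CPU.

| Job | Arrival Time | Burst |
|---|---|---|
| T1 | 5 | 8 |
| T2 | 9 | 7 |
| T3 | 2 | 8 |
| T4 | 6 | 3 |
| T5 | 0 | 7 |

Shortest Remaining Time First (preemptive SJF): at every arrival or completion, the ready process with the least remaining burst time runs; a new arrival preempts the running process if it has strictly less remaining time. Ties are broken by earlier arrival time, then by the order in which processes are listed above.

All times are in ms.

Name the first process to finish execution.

Schedule: | T5 0-7 | T4 7-10 | T2 10-17 | T3 17-25 | T1 25-33 |
Completion: T1=33  T2=17  T3=25  T4=10  T5=7
Finish order: T5 → T4 → T2 → T3 → T1

T5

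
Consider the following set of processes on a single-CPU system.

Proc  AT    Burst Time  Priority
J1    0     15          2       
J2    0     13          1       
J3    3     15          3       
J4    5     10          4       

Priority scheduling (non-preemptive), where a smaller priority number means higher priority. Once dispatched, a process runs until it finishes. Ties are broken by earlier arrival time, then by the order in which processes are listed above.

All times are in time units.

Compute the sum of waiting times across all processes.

76

Schedule: | J2 0-13 | J1 13-28 | J3 28-43 | J4 43-53 |
Completion: J1=28  J2=13  J3=43  J4=53
Turnaround (C−A): J1=28  J2=13  J3=40  J4=48
Waiting = turnaround − burst: J1=13, J2=0, J3=25, J4=38
Total waiting = 13 + 0 + 25 + 38 = 76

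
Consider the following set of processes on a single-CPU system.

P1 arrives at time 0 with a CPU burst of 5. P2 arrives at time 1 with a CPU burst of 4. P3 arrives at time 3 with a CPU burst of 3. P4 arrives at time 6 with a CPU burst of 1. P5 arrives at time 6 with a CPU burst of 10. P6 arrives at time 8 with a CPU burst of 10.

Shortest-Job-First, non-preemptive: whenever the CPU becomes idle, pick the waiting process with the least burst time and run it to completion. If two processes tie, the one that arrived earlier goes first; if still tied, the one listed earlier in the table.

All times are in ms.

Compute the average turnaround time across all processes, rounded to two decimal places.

Schedule: | P1 0-5 | P3 5-8 | P4 8-9 | P2 9-13 | P5 13-23 | P6 23-33 |
Completion: P1=5  P2=13  P3=8  P4=9  P5=23  P6=33
Turnaround (C−A): P1=5  P2=12  P3=5  P4=3  P5=17  P6=25
Turnaround times: P1=5, P2=12, P3=5, P4=3, P5=17, P6=25
Average turnaround = (5+12+5+3+17+25) / 6 = 67/6 = 11.17

11.17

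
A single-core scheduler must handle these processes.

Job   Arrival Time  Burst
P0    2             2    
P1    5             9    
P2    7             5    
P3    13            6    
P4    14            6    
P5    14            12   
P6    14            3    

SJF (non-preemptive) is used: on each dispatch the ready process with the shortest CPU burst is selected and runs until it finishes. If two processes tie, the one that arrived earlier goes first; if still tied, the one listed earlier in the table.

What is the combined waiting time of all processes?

53

Schedule: | idle 0-2 | P0 2-4 | idle 4-5 | P1 5-14 | P6 14-17 | P2 17-22 | P3 22-28 | P4 28-34 | P5 34-46 |
Completion: P0=4  P1=14  P2=22  P3=28  P4=34  P5=46  P6=17
Turnaround (C−A): P0=2  P1=9  P2=15  P3=15  P4=20  P5=32  P6=3
Waiting = turnaround − burst: P0=0, P1=0, P2=10, P3=9, P4=14, P5=20, P6=0
Total waiting = 0 + 0 + 10 + 9 + 14 + 20 + 0 = 53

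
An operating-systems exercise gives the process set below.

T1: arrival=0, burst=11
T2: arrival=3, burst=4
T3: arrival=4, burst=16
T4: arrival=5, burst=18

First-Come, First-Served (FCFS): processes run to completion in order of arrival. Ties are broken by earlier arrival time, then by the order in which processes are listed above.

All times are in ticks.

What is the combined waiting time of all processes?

Schedule: | T1 0-11 | T2 11-15 | T3 15-31 | T4 31-49 |
Completion: T1=11  T2=15  T3=31  T4=49
Waiting = turnaround − burst: T1=0, T2=8, T3=11, T4=26
Total waiting = 0 + 8 + 11 + 26 = 45

45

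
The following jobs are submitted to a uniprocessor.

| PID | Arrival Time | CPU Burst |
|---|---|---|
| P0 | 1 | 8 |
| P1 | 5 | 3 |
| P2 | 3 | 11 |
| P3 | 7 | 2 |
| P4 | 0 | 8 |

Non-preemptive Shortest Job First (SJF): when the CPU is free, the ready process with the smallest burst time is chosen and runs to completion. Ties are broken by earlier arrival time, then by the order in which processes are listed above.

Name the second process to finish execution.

P3

Schedule: | P4 0-8 | P3 8-10 | P1 10-13 | P0 13-21 | P2 21-32 |
Completion: P0=21  P1=13  P2=32  P3=10  P4=8
Turnaround (C−A): P0=20  P1=8  P2=29  P3=3  P4=8
Finish order: P4 → P3 → P1 → P0 → P2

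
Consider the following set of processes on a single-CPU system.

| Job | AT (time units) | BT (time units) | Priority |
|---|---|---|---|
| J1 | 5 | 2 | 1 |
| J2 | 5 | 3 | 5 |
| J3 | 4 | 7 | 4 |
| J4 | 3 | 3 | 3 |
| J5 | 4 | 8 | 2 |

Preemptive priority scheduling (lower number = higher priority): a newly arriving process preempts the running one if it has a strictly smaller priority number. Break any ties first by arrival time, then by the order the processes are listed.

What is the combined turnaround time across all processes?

65

Schedule: | idle 0-3 | J4 3-4 | J5 4-5 | J1 5-7 | J5 7-14 | J4 14-16 | J3 16-23 | J2 23-26 |
Completion: J1=7  J2=26  J3=23  J4=16  J5=14
Turnaround = completion − arrival: J1=2, J2=21, J3=19, J4=13, J5=10
Total turnaround = 2 + 21 + 19 + 13 + 10 = 65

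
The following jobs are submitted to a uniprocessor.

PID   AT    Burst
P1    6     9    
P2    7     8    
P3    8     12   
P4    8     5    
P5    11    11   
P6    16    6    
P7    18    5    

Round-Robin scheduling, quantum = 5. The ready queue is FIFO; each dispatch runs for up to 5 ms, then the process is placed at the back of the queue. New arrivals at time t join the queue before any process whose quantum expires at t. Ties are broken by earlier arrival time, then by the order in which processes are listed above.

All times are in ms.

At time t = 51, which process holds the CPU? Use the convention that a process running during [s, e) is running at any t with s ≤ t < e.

P3

Schedule: | idle 0-6 | P1 6-11 | P2 11-16 | P3 16-21 | P4 21-26 | P5 26-31 | P1 31-35 | P6 35-40 | P2 40-43 | P7 43-48 | P3 48-53 | P5 53-58 | P6 58-59 | P3 59-61 | P5 61-62 |
Completion: P1=35  P2=43  P3=61  P4=26  P5=62  P6=59  P7=48
Turnaround (C−A): P1=29  P2=36  P3=53  P4=18  P5=51  P6=43  P7=30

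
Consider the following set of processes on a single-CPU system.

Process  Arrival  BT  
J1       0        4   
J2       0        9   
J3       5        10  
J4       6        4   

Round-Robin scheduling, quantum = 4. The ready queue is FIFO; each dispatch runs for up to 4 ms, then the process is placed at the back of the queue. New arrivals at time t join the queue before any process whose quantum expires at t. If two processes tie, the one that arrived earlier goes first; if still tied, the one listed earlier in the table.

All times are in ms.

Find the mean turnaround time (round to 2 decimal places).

15.25

Timeline: | J1 0-4 | J2 4-8 | J3 8-12 | J4 12-16 | J2 16-20 | J3 20-24 | J2 24-25 | J3 25-27 |
Completion: J1=4  J2=25  J3=27  J4=16
Turnaround (C−A): J1=4  J2=25  J3=22  J4=10
Turnaround times: J1=4, J2=25, J3=22, J4=10
Average turnaround = (4+25+22+10) / 4 = 61/4 = 15.25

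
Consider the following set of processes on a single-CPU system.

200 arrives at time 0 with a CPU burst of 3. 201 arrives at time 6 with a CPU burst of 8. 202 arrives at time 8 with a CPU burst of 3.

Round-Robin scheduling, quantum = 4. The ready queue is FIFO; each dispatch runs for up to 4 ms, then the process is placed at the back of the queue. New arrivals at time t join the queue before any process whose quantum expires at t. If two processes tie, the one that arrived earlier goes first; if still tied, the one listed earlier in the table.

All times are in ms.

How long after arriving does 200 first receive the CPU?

Schedule: | 200 0-3 | idle 3-6 | 201 6-10 | 202 10-13 | 201 13-17 |
Completion: 200=3  201=17  202=13
Turnaround (C−A): 200=3  201=11  202=5
Response(200) = first start − arrival = 0 − 0 = 0

0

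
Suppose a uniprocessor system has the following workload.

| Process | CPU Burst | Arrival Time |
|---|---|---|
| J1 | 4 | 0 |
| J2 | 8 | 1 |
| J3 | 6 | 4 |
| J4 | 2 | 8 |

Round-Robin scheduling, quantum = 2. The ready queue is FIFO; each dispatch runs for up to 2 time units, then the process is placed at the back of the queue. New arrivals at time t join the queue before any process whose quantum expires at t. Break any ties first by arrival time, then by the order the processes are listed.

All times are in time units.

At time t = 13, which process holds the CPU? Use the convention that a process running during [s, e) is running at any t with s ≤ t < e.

J3

Timeline: | J1 0-2 | J2 2-4 | J1 4-6 | J3 6-8 | J2 8-10 | J4 10-12 | J3 12-14 | J2 14-16 | J3 16-18 | J2 18-20 |
Completion: J1=6  J2=20  J3=18  J4=12
Turnaround (C−A): J1=6  J2=19  J3=14  J4=4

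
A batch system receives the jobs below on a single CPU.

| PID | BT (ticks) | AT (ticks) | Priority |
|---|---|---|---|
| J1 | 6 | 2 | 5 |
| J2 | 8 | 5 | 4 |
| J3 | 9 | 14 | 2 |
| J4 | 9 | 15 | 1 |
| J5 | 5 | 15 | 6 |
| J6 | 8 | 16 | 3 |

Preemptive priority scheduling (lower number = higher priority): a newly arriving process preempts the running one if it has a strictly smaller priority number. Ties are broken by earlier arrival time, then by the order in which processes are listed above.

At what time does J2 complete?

13

Gantt: | idle 0-2 | J1 2-5 | J2 5-13 | J1 13-14 | J3 14-15 | J4 15-24 | J3 24-32 | J6 32-40 | J1 40-42 | J5 42-47 |
Completion: J1=42  J2=13  J3=32  J4=24  J5=47  J6=40
Turnaround (C−A): J1=40  J2=8  J3=18  J4=9  J5=32  J6=24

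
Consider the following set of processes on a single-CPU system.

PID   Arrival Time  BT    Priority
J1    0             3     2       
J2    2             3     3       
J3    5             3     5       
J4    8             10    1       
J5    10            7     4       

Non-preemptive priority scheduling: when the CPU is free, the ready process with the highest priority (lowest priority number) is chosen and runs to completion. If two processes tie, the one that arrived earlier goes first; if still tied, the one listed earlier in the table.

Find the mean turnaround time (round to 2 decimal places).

Timeline: | J1 0-3 | J2 3-6 | J3 6-9 | J4 9-19 | J5 19-26 |
Completion: J1=3  J2=6  J3=9  J4=19  J5=26
Turnaround times: J1=3, J2=4, J3=4, J4=11, J5=16
Average turnaround = (3+4+4+11+16) / 5 = 38/5 = 7.60

7.60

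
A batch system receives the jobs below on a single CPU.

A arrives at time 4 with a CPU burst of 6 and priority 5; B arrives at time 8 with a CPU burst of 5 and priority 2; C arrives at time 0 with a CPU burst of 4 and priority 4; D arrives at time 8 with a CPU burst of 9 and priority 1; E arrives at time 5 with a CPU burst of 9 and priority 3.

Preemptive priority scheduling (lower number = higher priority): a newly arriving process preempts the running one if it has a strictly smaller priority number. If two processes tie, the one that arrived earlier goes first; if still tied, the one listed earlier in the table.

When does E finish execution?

Schedule: | C 0-4 | A 4-5 | E 5-8 | D 8-17 | B 17-22 | E 22-28 | A 28-33 |
Completion: A=33  B=22  C=4  D=17  E=28

28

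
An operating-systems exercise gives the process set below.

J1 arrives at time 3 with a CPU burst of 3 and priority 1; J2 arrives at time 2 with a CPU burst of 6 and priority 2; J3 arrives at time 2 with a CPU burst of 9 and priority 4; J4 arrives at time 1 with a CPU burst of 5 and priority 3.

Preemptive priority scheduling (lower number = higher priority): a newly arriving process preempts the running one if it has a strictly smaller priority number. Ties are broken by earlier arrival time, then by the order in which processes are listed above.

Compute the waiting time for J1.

Gantt: | idle 0-1 | J4 1-2 | J2 2-3 | J1 3-6 | J2 6-11 | J4 11-15 | J3 15-24 |
Completion: J1=6  J2=11  J3=24  J4=15
Waiting(J1) = turnaround − burst = 3 − 3 = 0

0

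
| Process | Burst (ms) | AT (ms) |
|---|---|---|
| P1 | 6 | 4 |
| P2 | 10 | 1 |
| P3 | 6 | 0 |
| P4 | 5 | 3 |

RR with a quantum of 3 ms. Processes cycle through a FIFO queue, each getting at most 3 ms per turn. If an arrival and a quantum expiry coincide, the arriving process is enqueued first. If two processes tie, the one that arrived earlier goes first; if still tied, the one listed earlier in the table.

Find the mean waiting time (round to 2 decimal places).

11.75

Schedule: | P3 0-3 | P2 3-6 | P4 6-9 | P3 9-12 | P1 12-15 | P2 15-18 | P4 18-20 | P1 20-23 | P2 23-27 |
Completion: P1=23  P2=27  P3=12  P4=20
Turnaround (C−A): P1=19  P2=26  P3=12  P4=17
Waiting times: P1=13, P2=16, P3=6, P4=12
Average waiting = (13+16+6+12) / 4 = 47/4 = 11.75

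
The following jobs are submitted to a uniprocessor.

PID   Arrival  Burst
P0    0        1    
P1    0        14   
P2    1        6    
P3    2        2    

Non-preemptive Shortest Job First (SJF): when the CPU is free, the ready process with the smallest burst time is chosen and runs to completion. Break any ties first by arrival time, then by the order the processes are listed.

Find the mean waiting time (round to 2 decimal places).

3.50

Gantt: | P0 0-1 | P2 1-7 | P3 7-9 | P1 9-23 |
Completion: P0=1  P1=23  P2=7  P3=9
Waiting times: P0=0, P1=9, P2=0, P3=5
Average waiting = (0+9+0+5) / 4 = 14/4 = 3.50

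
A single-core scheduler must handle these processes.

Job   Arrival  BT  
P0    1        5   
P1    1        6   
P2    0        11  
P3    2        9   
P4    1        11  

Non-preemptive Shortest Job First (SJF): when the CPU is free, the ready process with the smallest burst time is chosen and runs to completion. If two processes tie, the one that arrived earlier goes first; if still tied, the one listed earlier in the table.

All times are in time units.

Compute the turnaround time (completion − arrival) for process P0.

Gantt: | P2 0-11 | P0 11-16 | P1 16-22 | P3 22-31 | P4 31-42 |
Completion: P0=16  P1=22  P2=11  P3=31  P4=42
Turnaround(P0) = completion − arrival = 16 − 1 = 15

15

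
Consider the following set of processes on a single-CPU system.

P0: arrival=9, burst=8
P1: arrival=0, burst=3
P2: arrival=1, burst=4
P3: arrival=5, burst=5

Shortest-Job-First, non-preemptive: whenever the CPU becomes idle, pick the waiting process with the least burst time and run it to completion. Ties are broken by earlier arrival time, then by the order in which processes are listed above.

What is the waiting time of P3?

Gantt: | P1 0-3 | P2 3-7 | P3 7-12 | P0 12-20 |
Completion: P0=20  P1=3  P2=7  P3=12
Turnaround (C−A): P0=11  P1=3  P2=6  P3=7
Waiting(P3) = turnaround − burst = 7 − 5 = 2

2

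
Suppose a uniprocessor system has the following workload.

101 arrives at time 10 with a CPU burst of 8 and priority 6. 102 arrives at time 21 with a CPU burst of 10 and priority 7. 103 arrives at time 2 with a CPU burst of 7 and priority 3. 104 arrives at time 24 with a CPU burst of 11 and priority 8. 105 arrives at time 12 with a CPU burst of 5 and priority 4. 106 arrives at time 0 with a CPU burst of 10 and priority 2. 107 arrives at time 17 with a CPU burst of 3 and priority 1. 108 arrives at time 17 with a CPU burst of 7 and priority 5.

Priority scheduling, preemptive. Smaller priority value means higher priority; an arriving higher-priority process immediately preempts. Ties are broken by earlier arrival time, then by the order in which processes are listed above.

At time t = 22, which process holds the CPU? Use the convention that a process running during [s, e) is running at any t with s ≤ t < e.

105

Schedule: | 106 0-10 | 103 10-17 | 107 17-20 | 105 20-25 | 108 25-32 | 101 32-40 | 102 40-50 | 104 50-61 |
Completion: 101=40  102=50  103=17  104=61  105=25  106=10  107=20  108=32
Turnaround (C−A): 101=30  102=29  103=15  104=37  105=13  106=10  107=3  108=15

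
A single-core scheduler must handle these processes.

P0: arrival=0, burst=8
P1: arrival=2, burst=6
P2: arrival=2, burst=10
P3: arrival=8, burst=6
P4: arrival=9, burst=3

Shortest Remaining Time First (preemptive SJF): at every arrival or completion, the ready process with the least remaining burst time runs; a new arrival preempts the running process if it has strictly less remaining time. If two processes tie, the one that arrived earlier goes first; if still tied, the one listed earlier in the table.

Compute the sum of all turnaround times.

72

Timeline: | P0 0-8 | P1 8-9 | P4 9-12 | P1 12-17 | P3 17-23 | P2 23-33 |
Completion: P0=8  P1=17  P2=33  P3=23  P4=12
Turnaround (C−A): P0=8  P1=15  P2=31  P3=15  P4=3
Turnaround = completion − arrival: P0=8, P1=15, P2=31, P3=15, P4=3
Total turnaround = 8 + 15 + 31 + 15 + 3 = 72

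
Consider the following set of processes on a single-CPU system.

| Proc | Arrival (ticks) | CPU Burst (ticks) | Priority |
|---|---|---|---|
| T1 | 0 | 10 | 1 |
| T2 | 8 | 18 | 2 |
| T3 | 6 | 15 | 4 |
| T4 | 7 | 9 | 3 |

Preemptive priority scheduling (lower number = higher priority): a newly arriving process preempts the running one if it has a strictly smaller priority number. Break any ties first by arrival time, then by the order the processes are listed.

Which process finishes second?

Gantt: | T1 0-10 | T2 10-28 | T4 28-37 | T3 37-52 |
Completion: T1=10  T2=28  T3=52  T4=37
Finish order: T1 → T2 → T4 → T3

T2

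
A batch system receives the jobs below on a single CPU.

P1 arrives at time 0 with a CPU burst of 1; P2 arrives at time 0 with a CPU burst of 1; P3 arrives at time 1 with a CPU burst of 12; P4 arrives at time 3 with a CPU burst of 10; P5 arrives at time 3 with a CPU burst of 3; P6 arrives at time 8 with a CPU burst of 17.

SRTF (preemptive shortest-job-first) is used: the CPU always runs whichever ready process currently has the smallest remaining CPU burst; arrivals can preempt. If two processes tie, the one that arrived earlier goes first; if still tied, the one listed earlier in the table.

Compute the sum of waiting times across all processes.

Gantt: | P1 0-1 | P2 1-2 | P3 2-3 | P5 3-6 | P4 6-16 | P3 16-27 | P6 27-44 |
Completion: P1=1  P2=2  P3=27  P4=16  P5=6  P6=44
Turnaround (C−A): P1=1  P2=2  P3=26  P4=13  P5=3  P6=36
Waiting = turnaround − burst: P1=0, P2=1, P3=14, P4=3, P5=0, P6=19
Total waiting = 0 + 1 + 14 + 3 + 0 + 19 = 37

37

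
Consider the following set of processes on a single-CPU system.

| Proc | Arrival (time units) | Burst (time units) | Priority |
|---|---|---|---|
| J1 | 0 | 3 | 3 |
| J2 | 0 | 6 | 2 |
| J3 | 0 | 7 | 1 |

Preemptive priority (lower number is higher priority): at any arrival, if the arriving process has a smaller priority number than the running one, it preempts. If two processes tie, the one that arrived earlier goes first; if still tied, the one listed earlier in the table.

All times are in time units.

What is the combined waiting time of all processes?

Schedule: | J3 0-7 | J2 7-13 | J1 13-16 |
Completion: J1=16  J2=13  J3=7
Turnaround (C−A): J1=16  J2=13  J3=7
Waiting = turnaround − burst: J1=13, J2=7, J3=0
Total waiting = 13 + 7 + 0 = 20

20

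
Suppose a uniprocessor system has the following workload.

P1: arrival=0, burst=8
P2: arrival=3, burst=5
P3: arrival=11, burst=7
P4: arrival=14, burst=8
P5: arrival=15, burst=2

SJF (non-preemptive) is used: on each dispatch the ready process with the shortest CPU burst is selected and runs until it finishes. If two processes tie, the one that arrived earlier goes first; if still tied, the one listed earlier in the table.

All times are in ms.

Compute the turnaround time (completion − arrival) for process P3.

9

Gantt: | P1 0-8 | P2 8-13 | P3 13-20 | P5 20-22 | P4 22-30 |
Completion: P1=8  P2=13  P3=20  P4=30  P5=22
Turnaround(P3) = completion − arrival = 20 − 11 = 9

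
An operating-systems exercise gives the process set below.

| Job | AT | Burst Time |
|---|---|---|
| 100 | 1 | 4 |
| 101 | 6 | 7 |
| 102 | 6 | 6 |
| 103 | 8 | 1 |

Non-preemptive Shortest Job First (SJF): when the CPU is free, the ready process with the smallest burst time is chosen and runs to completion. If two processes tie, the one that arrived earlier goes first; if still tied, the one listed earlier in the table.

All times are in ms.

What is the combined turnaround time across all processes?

29

Gantt: | idle 0-1 | 100 1-5 | idle 5-6 | 102 6-12 | 103 12-13 | 101 13-20 |
Completion: 100=5  101=20  102=12  103=13
Turnaround (C−A): 100=4  101=14  102=6  103=5
Turnaround = completion − arrival: 100=4, 101=14, 102=6, 103=5
Total turnaround = 4 + 14 + 6 + 5 = 29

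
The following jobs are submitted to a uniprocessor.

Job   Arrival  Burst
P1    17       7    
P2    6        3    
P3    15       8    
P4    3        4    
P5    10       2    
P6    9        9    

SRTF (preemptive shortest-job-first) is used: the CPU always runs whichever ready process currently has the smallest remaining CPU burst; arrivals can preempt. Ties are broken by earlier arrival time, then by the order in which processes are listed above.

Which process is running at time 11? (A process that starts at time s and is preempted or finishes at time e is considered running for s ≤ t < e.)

Gantt: | idle 0-3 | P4 3-7 | P2 7-10 | P5 10-12 | P6 12-21 | P1 21-28 | P3 28-36 |
Completion: P1=28  P2=10  P3=36  P4=7  P5=12  P6=21
Turnaround (C−A): P1=11  P2=4  P3=21  P4=4  P5=2  P6=12

P5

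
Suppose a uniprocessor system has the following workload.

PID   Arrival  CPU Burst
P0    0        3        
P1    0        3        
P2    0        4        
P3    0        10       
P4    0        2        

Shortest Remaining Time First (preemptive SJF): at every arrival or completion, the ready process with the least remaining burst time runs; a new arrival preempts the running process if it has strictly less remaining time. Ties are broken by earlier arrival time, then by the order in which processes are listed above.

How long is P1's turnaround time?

8

Schedule: | P4 0-2 | P0 2-5 | P1 5-8 | P2 8-12 | P3 12-22 |
Completion: P0=5  P1=8  P2=12  P3=22  P4=2
Turnaround(P1) = completion − arrival = 8 − 0 = 8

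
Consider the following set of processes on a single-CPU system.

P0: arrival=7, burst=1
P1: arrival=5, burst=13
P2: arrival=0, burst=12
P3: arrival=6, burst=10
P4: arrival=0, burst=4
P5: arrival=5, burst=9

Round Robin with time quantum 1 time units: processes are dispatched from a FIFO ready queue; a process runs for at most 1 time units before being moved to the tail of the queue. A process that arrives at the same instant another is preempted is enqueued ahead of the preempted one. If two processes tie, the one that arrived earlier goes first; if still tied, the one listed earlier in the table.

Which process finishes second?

P0

Gantt: | P2 0-1 | P4 1-2 | P2 2-3 | P4 3-4 | P2 4-5 | P4 5-6 | P1 6-7 | P5 7-8 | P2 8-9 | P3 9-10 | P4 10-11 | P0 11-12 | P1 12-13 | P5 13-14 | P2 14-15 | P3 15-16 | P1 16-17 | P5 17-18 | P2 18-19 | P3 19-20 | P1 20-21 | P5 21-22 | P2 22-23 | P3 23-24 | P1 24-25 | P5 25-26 | P2 26-27 | P3 27-28 | P1 28-29 | P5 29-30 | P2 30-31 | P3 31-32 | P1 32-33 | P5 33-34 | P2 34-35 | P3 35-36 | P1 36-37 | P5 37-38 | P2 38-39 | P3 39-40 | P1 40-41 | P5 41-42 | P2 42-43 | P3 43-44 | P1 44-45 | P3 45-46 | P1 46-49 |
Completion: P0=12  P1=49  P2=43  P3=46  P4=11  P5=42
Turnaround (C−A): P0=5  P1=44  P2=43  P3=40  P4=11  P5=37
Finish order: P4 → P0 → P5 → P2 → P3 → P1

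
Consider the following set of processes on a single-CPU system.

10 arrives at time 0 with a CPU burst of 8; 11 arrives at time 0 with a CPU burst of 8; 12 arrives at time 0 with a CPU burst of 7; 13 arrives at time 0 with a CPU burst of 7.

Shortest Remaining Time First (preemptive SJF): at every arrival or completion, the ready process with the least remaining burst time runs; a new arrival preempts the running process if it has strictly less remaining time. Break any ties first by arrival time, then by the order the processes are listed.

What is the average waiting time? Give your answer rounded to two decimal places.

10.75

Gantt: | 12 0-7 | 13 7-14 | 10 14-22 | 11 22-30 |
Completion: 10=22  11=30  12=7  13=14
Turnaround (C−A): 10=22  11=30  12=7  13=14
Waiting times: 10=14, 11=22, 12=0, 13=7
Average waiting = (14+22+0+7) / 4 = 43/4 = 10.75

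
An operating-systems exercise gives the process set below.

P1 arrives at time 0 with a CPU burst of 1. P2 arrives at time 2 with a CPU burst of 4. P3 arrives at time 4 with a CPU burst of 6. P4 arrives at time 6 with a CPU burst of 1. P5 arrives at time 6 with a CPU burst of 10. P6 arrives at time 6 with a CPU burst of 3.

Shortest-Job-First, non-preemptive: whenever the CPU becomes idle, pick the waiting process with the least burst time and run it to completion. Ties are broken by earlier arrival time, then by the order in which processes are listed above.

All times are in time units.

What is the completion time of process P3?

Timeline: | P1 0-1 | idle 1-2 | P2 2-6 | P4 6-7 | P6 7-10 | P3 10-16 | P5 16-26 |
Completion: P1=1  P2=6  P3=16  P4=7  P5=26  P6=10
Turnaround (C−A): P1=1  P2=4  P3=12  P4=1  P5=20  P6=4

16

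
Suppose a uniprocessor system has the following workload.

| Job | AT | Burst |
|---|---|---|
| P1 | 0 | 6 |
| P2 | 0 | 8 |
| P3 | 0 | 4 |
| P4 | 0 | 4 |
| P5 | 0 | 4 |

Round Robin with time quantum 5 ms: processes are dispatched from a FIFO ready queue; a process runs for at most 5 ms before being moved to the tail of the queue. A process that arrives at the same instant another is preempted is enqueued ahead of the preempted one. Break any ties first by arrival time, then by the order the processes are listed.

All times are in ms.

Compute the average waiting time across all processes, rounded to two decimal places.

15.40

Timeline: | P1 0-5 | P2 5-10 | P3 10-14 | P4 14-18 | P5 18-22 | P1 22-23 | P2 23-26 |
Completion: P1=23  P2=26  P3=14  P4=18  P5=22
Turnaround (C−A): P1=23  P2=26  P3=14  P4=18  P5=22
Waiting times: P1=17, P2=18, P3=10, P4=14, P5=18
Average waiting = (17+18+10+14+18) / 5 = 77/5 = 15.40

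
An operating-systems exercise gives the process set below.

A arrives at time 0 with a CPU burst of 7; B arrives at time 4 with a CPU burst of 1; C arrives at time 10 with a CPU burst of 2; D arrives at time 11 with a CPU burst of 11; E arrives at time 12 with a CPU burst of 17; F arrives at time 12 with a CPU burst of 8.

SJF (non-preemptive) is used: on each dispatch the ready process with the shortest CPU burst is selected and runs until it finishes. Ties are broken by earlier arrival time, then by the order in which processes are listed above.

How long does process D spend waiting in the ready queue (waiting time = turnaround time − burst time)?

9

Timeline: | A 0-7 | B 7-8 | idle 8-10 | C 10-12 | F 12-20 | D 20-31 | E 31-48 |
Completion: A=7  B=8  C=12  D=31  E=48  F=20
Turnaround (C−A): A=7  B=4  C=2  D=20  E=36  F=8
Waiting(D) = turnaround − burst = 20 − 11 = 9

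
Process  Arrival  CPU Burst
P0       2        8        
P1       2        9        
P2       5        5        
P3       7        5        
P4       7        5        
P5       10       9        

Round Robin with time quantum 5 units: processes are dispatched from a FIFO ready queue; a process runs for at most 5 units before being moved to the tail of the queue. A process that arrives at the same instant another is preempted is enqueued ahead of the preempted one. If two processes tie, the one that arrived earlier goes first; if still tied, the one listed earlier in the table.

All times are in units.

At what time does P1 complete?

Timeline: | idle 0-2 | P0 2-7 | P1 7-12 | P2 12-17 | P3 17-22 | P4 22-27 | P0 27-30 | P5 30-35 | P1 35-39 | P5 39-43 |
Completion: P0=30  P1=39  P2=17  P3=22  P4=27  P5=43
Turnaround (C−A): P0=28  P1=37  P2=12  P3=15  P4=20  P5=33

39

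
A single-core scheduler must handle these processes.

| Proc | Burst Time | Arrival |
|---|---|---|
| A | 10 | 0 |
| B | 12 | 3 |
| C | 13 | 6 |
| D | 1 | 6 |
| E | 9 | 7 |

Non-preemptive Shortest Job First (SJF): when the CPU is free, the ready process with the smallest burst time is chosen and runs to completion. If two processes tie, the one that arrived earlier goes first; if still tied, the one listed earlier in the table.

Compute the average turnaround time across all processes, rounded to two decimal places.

Timeline: | A 0-10 | D 10-11 | E 11-20 | B 20-32 | C 32-45 |
Completion: A=10  B=32  C=45  D=11  E=20
Turnaround times: A=10, B=29, C=39, D=5, E=13
Average turnaround = (10+29+39+5+13) / 5 = 96/5 = 19.20

19.20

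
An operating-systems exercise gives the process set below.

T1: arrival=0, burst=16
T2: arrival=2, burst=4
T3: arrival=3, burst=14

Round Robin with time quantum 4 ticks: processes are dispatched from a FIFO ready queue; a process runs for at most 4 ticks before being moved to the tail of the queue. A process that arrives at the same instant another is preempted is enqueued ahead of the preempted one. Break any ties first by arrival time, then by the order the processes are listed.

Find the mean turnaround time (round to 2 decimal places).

Timeline: | T1 0-4 | T2 4-8 | T3 8-12 | T1 12-16 | T3 16-20 | T1 20-24 | T3 24-28 | T1 28-32 | T3 32-34 |
Completion: T1=32  T2=8  T3=34
Turnaround times: T1=32, T2=6, T3=31
Average turnaround = (32+6+31) / 3 = 69/3 = 23.00

23.00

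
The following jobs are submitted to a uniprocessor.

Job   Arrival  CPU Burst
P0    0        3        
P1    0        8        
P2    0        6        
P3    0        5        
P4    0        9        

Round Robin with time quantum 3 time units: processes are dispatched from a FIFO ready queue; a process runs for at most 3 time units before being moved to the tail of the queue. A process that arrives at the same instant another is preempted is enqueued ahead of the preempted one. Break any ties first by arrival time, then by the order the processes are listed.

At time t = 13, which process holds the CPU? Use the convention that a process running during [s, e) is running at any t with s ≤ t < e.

Gantt: | P0 0-3 | P1 3-6 | P2 6-9 | P3 9-12 | P4 12-15 | P1 15-18 | P2 18-21 | P3 21-23 | P4 23-26 | P1 26-28 | P4 28-31 |
Completion: P0=3  P1=28  P2=21  P3=23  P4=31

P4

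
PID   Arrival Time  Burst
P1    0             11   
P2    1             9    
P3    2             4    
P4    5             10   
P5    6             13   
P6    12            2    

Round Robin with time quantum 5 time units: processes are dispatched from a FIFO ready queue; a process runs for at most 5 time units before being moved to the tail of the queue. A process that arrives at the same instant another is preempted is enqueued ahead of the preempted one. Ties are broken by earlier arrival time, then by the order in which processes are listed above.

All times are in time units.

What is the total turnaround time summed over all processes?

Schedule: | P1 0-5 | P2 5-10 | P3 10-14 | P4 14-19 | P1 19-24 | P5 24-29 | P2 29-33 | P6 33-35 | P4 35-40 | P1 40-41 | P5 41-49 |
Completion: P1=41  P2=33  P3=14  P4=40  P5=49  P6=35
Turnaround (C−A): P1=41  P2=32  P3=12  P4=35  P5=43  P6=23
Turnaround = completion − arrival: P1=41, P2=32, P3=12, P4=35, P5=43, P6=23
Total turnaround = 41 + 32 + 12 + 35 + 43 + 23 = 186

186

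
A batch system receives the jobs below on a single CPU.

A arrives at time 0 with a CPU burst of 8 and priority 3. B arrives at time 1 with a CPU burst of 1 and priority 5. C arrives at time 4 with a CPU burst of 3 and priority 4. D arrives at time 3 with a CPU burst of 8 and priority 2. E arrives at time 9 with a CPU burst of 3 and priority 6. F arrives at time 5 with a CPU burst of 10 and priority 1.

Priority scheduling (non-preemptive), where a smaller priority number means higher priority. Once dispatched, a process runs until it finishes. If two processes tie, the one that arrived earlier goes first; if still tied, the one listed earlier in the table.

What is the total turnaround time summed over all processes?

122

Schedule: | A 0-8 | F 8-18 | D 18-26 | C 26-29 | B 29-30 | E 30-33 |
Completion: A=8  B=30  C=29  D=26  E=33  F=18
Turnaround = completion − arrival: A=8, B=29, C=25, D=23, E=24, F=13
Total turnaround = 8 + 29 + 25 + 23 + 24 + 13 = 122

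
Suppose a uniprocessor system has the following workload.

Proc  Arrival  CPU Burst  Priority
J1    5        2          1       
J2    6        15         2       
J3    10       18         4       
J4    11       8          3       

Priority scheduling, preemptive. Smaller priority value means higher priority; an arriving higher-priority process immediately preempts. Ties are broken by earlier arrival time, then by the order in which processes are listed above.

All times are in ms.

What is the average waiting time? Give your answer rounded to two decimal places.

Schedule: | idle 0-5 | J1 5-7 | J2 7-22 | J4 22-30 | J3 30-48 |
Completion: J1=7  J2=22  J3=48  J4=30
Turnaround (C−A): J1=2  J2=16  J3=38  J4=19
Waiting times: J1=0, J2=1, J3=20, J4=11
Average waiting = (0+1+20+11) / 4 = 32/4 = 8.00

8.00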